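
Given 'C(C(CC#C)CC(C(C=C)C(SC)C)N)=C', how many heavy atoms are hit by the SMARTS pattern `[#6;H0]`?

Check the 16 heavy atoms by environment: 4× C (H2) → no; 7× C (H1) → no; 2× C (H3) → no; 1× N (H2) → no; 1× C (H0) → match; 1× S (H0) → no.
That gives 1 matching atom.

1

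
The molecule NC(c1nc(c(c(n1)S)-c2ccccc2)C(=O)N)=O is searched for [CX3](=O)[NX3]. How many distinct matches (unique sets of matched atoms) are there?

[CX3](=O)[NX3] is the SMARTS for an amide: a carbonyl carbon bonded to a trivalent nitrogen.
The molecule carries 2 separate instances of a primary amide (-C(=O)NH2) meeting every constraint; each maps to a distinct set of atoms, giving 2 matches.

2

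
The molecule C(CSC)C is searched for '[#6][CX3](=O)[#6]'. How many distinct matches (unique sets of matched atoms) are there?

0

[#6][CX3](=O)[#6] is the SMARTS for a ketone: a carbonyl carbon (no H) flanked by two carbons.
No fragment in the molecule satisfies every constraint, giving 0 matches.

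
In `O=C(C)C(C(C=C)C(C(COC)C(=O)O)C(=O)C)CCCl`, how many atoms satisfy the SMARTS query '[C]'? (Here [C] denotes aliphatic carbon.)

The query [C] means: uppercase C matches aliphatic (non-aromatic) carbon only.
Check the 21 heavy atoms by environment: 15× C → match; 5× O → no; 1× Cl → no.
That gives 15 matching atoms.

15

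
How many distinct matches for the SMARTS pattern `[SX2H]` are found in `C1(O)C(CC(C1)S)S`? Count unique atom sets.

2

[SX2H] is the SMARTS for a thiol: an aliphatic sulfur with two connections, one being H.
The molecule carries 2 separate instances of a thiol (-SH) meeting every constraint; each maps to a distinct set of atoms, giving 2 matches.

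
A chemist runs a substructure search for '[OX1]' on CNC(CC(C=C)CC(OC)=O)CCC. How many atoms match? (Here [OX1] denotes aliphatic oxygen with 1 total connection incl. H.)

The query [OX1] means: aliphatic oxygen with one total connection — typically a carbonyl =O or an oxide.
Check the 15 heavy atoms by environment: 9× C (X4) → no; 3× C (X3) → no; 1× N (X3) → no; 1× O (X1) → match; 1× O (X2) → no.
That gives 1 matching atom.

1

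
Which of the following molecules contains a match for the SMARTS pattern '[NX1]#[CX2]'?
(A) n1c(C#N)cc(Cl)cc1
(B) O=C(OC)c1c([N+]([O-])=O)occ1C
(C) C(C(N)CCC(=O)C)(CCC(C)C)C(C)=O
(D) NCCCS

A

[NX1]#[CX2] describes a nitrogen triple-bonded to a two-connected carbon (a nitrile).
(A) contains a nitrile (-C#N), which satisfies every atom and bond constraint.
(B) has a nitro group (-[N+](=O)[O-]) but there is no C#N triple bond.
(C) has a primary amino group (-NH2) but the nitrogen is NX3 (three connections), not NX1 triple-bonded.
(D) has a primary amino group (-NH2) but the nitrogen is NX3 (three connections), not NX1 triple-bonded.
So the answer is (A).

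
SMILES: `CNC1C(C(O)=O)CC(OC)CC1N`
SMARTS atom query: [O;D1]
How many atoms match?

2

The query [O;D1] means: aliphatic oxygen bonded to exactly one heavy atom.
Check the 14 heavy atoms by environment: 5× C (D3) → no; 2× C (D2) → no; 1× O (D2) → no; 2× C (D1) → no; 1× N (D2) → no; 1× N (D1) → no; 2× O (D1) → match.
That gives 2 matching atoms.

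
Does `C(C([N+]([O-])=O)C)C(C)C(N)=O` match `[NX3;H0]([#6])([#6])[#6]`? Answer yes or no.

The pattern [NX3;H0]([#6])([#6])[#6] describes a trivalent nitrogen with no H, bonded to three carbons — a tertiary amine.
The closest candidate here is a primary amide (-C(=O)NH2), but the amide nitrogen has H2 and only one carbon neighbour. No other fragment satisfies the full query, so there is no match.

No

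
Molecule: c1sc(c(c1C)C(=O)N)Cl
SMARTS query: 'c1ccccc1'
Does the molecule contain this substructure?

No

The pattern c1ccccc1 describes six aromatic carbons in a ring — a benzene ring.
The closest candidate here is a methyl group (-CH3), but no six-membered all-carbon aromatic ring is present. No other fragment satisfies the full query, so there is no match.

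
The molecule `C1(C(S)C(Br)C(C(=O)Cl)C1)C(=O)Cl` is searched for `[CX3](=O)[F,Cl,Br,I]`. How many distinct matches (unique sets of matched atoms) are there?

2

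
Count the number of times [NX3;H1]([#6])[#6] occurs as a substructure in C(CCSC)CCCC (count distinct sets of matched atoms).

[NX3;H1]([#6])[#6] is the SMARTS for a secondary amine: a trivalent nitrogen with one H, bonded to two carbons.
No fragment in the molecule satisfies every constraint, giving 0 matches.

0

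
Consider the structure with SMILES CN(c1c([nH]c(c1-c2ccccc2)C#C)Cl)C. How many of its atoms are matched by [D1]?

4

The query [D1] means: atom with exactly one heavy-atom neighbour (degree 1).
Check the 17 heavy atoms by environment: 1× n (aromatic, D2) → no; 5× c (aromatic, D3) → no; 1× Cl (D1) → match; 1× C (D2) → no; 3× C (D1) → match; 1× N (D3) → no; 5× c (aromatic, D2) → no.
Summing the matching environments: 1 + 3 = 4 matching atoms.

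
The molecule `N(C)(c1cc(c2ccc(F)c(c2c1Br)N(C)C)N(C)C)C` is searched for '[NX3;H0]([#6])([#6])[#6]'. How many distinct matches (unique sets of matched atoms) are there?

[NX3;H0]([#6])([#6])[#6] is the SMARTS for a tertiary amine: a trivalent nitrogen with no H, bonded to three carbons.
The molecule carries 3 separate instances of a dimethylamino group (-N(CH3)2) meeting every constraint; each maps to a distinct set of atoms, giving 3 matches.

3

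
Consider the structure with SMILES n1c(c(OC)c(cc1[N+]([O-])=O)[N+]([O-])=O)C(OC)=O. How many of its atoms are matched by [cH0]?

4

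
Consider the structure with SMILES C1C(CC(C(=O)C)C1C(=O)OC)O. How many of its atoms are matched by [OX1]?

2

The query [OX1] means: aliphatic oxygen with one total connection — typically a carbonyl =O or an oxide.
Check the 13 heavy atoms by environment: 7× C (X4) → no; 2× C (X3) → no; 2× O (X1) → match; 2× O (X2) → no.
That gives 2 matching atoms.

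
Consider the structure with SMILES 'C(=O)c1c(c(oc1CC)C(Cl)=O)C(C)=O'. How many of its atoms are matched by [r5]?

The query [r5] means: r5 matches atoms in a five-membered ring.
Check the 15 heavy atoms by environment: 1× o (aromatic, in 5-ring) → match; 4× c (aromatic, in 5-ring) → match; 6× C (acyclic) → no; 3× O (acyclic) → no; 1× Cl (acyclic) → no.
Summing the matching environments: 1 + 4 = 5 matching atoms.

5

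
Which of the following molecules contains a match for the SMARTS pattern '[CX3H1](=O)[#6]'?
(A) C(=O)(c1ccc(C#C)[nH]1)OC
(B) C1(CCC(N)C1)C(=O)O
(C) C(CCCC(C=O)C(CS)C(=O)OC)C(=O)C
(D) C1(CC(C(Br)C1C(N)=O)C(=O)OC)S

C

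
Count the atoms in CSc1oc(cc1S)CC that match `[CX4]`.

The query [CX4] means: C with X4: aliphatic carbon with exactly 4 total connections (bonds + H).
Check the 10 heavy atoms by environment: 1× o (aromatic, X2) → no; 4× c (aromatic, X3) → no; 2× S (X2) → no; 3× C (X4) → match.
That gives 3 matching atoms.

3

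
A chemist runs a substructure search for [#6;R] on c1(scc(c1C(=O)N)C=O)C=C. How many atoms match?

The query [#6;R] means: carbon that is part of a ring.
Check the 12 heavy atoms by environment: 1× s (aromatic, in 5-ring) → no; 4× c (aromatic, in 5-ring) → match; 4× C (acyclic) → no; 2× O (acyclic) → no; 1× N (acyclic) → no.
That gives 4 matching atoms.

4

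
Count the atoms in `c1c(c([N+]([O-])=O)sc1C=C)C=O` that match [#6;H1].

3

Check the 12 heavy atoms by environment: 1× s (aromatic, H0) → no; 3× c (aromatic, H0) → no; 1× c (aromatic, H1) → match; 2× C (H1) → match; 1× C (H2) → no; 2× O (H0) → no; 1× N (charge +1, H0) → no; 1× O (charge -1, H0) → no.
Summing the matching environments: 1 + 2 = 3 matching atoms.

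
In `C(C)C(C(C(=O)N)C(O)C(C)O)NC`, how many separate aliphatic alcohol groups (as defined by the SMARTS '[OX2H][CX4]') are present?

2

[OX2H][CX4] is the SMARTS for an aliphatic alcohol: a hydroxyl oxygen bound to an sp3 (X4) carbon.
The molecule carries 2 separate instances of a hydroxyl group (-OH) meeting every constraint; each maps to a distinct set of atoms, giving 2 matches.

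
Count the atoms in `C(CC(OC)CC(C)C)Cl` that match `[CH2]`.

3

Check the 10 heavy atoms by environment: 3× C (H2) → match; 2× C (H1) → no; 3× C (H3) → no; 1× O (H0) → no; 1× Cl (H0) → no.
That gives 3 matching atoms.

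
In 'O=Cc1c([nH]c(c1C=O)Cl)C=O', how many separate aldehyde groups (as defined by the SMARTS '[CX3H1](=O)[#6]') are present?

3

[CX3H1](=O)[#6] is the SMARTS for an aldehyde: an sp2 carbon with one H, double-bonded to O and single-bonded to carbon.
The molecule carries 3 separate instances of an aldehyde (-CHO) meeting every constraint; each maps to a distinct set of atoms, giving 3 matches.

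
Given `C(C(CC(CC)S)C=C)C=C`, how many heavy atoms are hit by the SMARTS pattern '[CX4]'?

6

Check the 11 heavy atoms by environment: 6× C (X4) → match; 1× S (X2) → no; 4× C (X3) → no.
That gives 6 matching atoms.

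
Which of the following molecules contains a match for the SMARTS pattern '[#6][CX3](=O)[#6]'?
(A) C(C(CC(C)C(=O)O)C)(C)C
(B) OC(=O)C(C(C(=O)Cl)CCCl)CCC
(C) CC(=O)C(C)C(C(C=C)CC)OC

[#6][CX3](=O)[#6] describes a carbonyl carbon (no H) flanked by two carbons (a ketone).
(A) has a carboxylic acid group (-C(=O)OH) but one neighbour of the carbonyl carbon is O, not C.
(B) has a carboxylic acid group (-C(=O)OH) but one neighbour of the carbonyl carbon is O, not C.
(C) contains an acetyl/ketone group (-C(=O)CH3), which satisfies every atom and bond constraint.
So the answer is (C).

C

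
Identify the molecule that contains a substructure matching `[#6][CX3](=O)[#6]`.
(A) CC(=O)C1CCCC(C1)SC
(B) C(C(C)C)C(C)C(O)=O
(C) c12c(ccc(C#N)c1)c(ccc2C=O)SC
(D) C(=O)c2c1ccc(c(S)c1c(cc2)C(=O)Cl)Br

[#6][CX3](=O)[#6] describes a carbonyl carbon (no H) flanked by two carbons (a ketone).
(A) contains an acetyl/ketone group (-C(=O)CH3), which satisfies every atom and bond constraint.
(B) has a carboxylic acid group (-C(=O)OH) but one neighbour of the carbonyl carbon is O, not C.
(C) has an aldehyde (-CHO) but the carbonyl carbon has H1, so it is not flanked by two carbons.
(D) has an aldehyde (-CHO) but the carbonyl carbon has H1, so it is not flanked by two carbons.
So the answer is (A).

A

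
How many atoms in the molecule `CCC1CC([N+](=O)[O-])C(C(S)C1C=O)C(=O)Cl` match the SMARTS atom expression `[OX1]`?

4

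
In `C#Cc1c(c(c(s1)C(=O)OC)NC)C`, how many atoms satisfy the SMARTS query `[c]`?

4

The query [c] means: lowercase c matches aromatic carbon only.
Check the 14 heavy atoms by environment: 1× s (aromatic) → no; 4× c (aromatic) → match; 6× C → no; 1× N → no; 2× O → no.
That gives 4 matching atoms.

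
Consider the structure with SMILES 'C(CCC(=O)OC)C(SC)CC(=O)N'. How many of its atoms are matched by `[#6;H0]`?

2

The query [#6;H0] means: any carbon with no attached hydrogen.
Check the 14 heavy atoms by environment: 4× C (H2) → no; 1× C (H1) → no; 1× S (H0) → no; 2× C (H3) → no; 2× C (H0) → match; 3× O (H0) → no; 1× N (H2) → no.
That gives 2 matching atoms.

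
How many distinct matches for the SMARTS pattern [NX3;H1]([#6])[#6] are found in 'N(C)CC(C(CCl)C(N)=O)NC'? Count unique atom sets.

2

[NX3;H1]([#6])[#6] is the SMARTS for a secondary amine: a trivalent nitrogen with one H, bonded to two carbons.
The molecule carries 2 separate instances of an N-methylamino group (-NHCH3) meeting every constraint; each maps to a distinct set of atoms, giving 2 matches.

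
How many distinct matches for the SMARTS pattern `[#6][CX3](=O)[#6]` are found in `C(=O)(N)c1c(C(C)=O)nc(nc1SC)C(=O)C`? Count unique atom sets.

2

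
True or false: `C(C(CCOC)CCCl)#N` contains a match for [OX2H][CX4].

The pattern [OX2H][CX4] describes a hydroxyl oxygen bound to an sp3 (X4) carbon — an aliphatic alcohol.
The closest candidate here is a methoxy ether (-OCH3), but the oxygen has H0 (ether), not H1. No other fragment satisfies the full query, so there is no match.

False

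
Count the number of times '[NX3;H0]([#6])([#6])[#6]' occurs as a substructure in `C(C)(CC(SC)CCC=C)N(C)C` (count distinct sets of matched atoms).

1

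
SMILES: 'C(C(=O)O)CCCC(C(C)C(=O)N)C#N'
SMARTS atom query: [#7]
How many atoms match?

2

The query [#7] means: #7 matches any nitrogen atom regardless of aromaticity.
Check the 15 heavy atoms by environment: 10× C → no; 2× N → match; 3× O → no.
That gives 2 matching atoms.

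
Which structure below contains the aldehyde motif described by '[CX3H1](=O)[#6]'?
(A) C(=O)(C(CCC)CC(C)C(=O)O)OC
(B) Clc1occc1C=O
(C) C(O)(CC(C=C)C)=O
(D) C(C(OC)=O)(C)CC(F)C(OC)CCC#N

B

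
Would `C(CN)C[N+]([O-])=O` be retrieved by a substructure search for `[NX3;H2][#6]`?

Yes

The pattern [NX3;H2][#6] describes a trivalent nitrogen with two H attached to carbon — a primary amine.
The molecule carries a primary amino group (-NH2), whose atoms satisfy every constraint of the query, so the pattern matches.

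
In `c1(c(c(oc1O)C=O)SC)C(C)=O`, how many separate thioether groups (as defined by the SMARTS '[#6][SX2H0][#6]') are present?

1

[#6][SX2H0][#6] is the SMARTS for a thioether: an aliphatic sulfur bridging two carbons with no H on the sulfur.
Exactly one fragment in the molecule meets all constraints, giving 1 match.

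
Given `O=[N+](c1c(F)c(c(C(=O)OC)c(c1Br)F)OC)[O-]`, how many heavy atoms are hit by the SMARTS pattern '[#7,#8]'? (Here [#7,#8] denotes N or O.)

6

The query [#7,#8] means: nitrogen or oxygen (comma = OR).
Check the 18 heavy atoms by environment: 6× c (aromatic) → no; 2× F → no; 3× C → no; 4× O → match; 1× N (charge +1) → match; 1× O (charge -1) → match; 1× Br → no.
Summing the matching environments: 4 + 1 + 1 = 6 matching atoms.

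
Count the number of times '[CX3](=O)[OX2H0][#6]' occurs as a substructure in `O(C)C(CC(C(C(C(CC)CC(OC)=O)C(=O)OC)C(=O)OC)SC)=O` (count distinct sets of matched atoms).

4

[CX3](=O)[OX2H0][#6] is the SMARTS for an ester: a carbonyl carbon bonded to an oxygen that is itself bonded to carbon (no H on that O).
The molecule carries 4 separate instances of a methyl-ester group (-C(=O)OCH3) meeting every constraint; each maps to a distinct set of atoms, giving 4 matches.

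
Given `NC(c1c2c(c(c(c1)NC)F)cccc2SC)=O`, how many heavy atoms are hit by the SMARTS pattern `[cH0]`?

6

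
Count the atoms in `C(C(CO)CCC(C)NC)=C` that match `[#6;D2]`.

4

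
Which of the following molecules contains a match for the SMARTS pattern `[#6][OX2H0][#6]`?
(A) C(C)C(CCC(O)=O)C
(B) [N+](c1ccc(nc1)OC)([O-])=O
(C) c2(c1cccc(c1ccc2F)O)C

B

[#6][OX2H0][#6] describes an aliphatic oxygen bridging two carbons with no H on the oxygen (an ether).
(A) has a carboxylic acid group (-C(=O)OH) but the -OH oxygen has H1; the =O is OX1, not OX2.
(B) contains a methoxy ether (-OCH3), which satisfies every atom and bond constraint.
(C) has a hydroxyl group (-OH) but the oxygen has H1, not H0 bridging two carbons.
So the answer is (B).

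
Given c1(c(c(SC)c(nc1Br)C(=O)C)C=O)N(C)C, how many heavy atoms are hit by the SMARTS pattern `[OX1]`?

2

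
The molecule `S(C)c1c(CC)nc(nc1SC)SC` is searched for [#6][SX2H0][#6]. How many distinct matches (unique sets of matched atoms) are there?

3

[#6][SX2H0][#6] is the SMARTS for a thioether: an aliphatic sulfur bridging two carbons with no H on the sulfur.
The molecule carries 3 separate instances of a methylthio ether (-SCH3) meeting every constraint; each maps to a distinct set of atoms, giving 3 matches.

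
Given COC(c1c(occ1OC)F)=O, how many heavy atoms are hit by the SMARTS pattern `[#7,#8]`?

4

The query [#7,#8] means: nitrogen or oxygen (comma = OR).
Check the 12 heavy atoms by environment: 1× o (aromatic) → match; 4× c (aromatic) → no; 3× C → no; 3× O → match; 1× F → no.
Summing the matching environments: 1 + 3 = 4 matching atoms.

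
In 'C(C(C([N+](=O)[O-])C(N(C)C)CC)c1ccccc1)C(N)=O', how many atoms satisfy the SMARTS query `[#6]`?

15

Check the 21 heavy atoms by environment: 9× C → match; 2× N → no; 6× c (aromatic) → match; 2× O → no; 1× N (charge +1) → no; 1× O (charge -1) → no.
Summing the matching environments: 9 + 6 = 15 matching atoms.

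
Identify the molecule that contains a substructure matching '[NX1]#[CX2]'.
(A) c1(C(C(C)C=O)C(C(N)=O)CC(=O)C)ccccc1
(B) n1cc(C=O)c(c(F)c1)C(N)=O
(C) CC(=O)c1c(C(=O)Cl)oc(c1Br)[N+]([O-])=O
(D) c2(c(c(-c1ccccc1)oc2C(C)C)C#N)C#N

[NX1]#[CX2] describes a nitrogen triple-bonded to a two-connected carbon (a nitrile).
(A) has a primary amide (-C(=O)NH2) but the nitrogen is NX3, not NX1.
(B) has a primary amide (-C(=O)NH2) but the nitrogen is NX3, not NX1.
(C) has a nitro group (-[N+](=O)[O-]) but there is no C#N triple bond.
(D) contains a nitrile (-C#N), which satisfies every atom and bond constraint.
So the answer is (D).

D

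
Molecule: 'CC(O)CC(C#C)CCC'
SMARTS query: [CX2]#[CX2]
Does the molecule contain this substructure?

The pattern [CX2]#[CX2] describes a carbon-carbon triple bond — an alkyne.
The molecule carries an ethynyl group (-C#CH), whose atoms satisfy every constraint of the query, so the pattern matches.

Yes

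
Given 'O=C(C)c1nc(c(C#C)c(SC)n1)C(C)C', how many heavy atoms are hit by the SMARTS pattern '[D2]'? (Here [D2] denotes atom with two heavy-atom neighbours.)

4

The query [D2] means: atom with exactly two heavy-atom neighbours.
Check the 16 heavy atoms by environment: 2× n (aromatic, D2) → match; 4× c (aromatic, D3) → no; 2× C (D3) → no; 5× C (D1) → no; 1× O (D1) → no; 1× C (D2) → match; 1× S (D2) → match.
Summing the matching environments: 2 + 1 + 1 = 4 matching atoms.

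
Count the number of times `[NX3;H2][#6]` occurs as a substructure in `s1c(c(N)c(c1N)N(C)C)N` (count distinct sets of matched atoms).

3

[NX3;H2][#6] is the SMARTS for a primary amine: a trivalent nitrogen with two H attached to carbon.
The molecule carries 3 separate instances of a primary amino group (-NH2) meeting every constraint; each maps to a distinct set of atoms, giving 3 matches.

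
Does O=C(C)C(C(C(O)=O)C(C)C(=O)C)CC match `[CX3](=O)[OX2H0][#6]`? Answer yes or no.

The pattern [CX3](=O)[OX2H0][#6] describes a carbonyl carbon bonded to an oxygen that is itself bonded to carbon (no H on that O) — an ester.
The closest candidate here is a carboxylic acid group (-C(=O)OH), but the singly-bonded O carries H (OX2H1, not H0). No other fragment satisfies the full query, so there is no match.

No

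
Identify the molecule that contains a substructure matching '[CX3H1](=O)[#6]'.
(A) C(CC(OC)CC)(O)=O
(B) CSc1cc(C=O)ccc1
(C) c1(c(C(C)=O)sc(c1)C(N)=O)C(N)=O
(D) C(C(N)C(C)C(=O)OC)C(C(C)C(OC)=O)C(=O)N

B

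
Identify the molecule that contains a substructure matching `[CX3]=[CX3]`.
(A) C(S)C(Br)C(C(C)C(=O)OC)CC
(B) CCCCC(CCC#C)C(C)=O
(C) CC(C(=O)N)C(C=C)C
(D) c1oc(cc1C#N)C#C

C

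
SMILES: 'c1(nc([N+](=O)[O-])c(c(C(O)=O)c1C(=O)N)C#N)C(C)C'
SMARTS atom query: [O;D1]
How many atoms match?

The query [O;D1] means: aliphatic oxygen bonded to exactly one heavy atom.
Check the 20 heavy atoms by environment: 1× n (aromatic, D2) → no; 5× c (aromatic, D3) → no; 3× C (D3) → no; 4× O (D1) → match; 2× N (D1) → no; 2× C (D1) → no; 1× C (D2) → no; 1× N (charge +1, D3) → no; 1× O (charge -1, D1) → match.
Summing the matching environments: 4 + 1 = 5 matching atoms.

5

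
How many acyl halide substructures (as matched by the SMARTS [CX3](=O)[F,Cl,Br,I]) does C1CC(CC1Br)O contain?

0

[CX3](=O)[F,Cl,Br,I] is the SMARTS for an acyl halide: a carbonyl carbon bonded to a halogen.
No fragment in the molecule satisfies every constraint, giving 0 matches.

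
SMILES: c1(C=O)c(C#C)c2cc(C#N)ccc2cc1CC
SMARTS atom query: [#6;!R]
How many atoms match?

6

Check the 18 heavy atoms by environment: 10× c (aromatic, in 6-ring) → no; 6× C (acyclic) → match; 1× N (acyclic) → no; 1× O (acyclic) → no.
That gives 6 matching atoms.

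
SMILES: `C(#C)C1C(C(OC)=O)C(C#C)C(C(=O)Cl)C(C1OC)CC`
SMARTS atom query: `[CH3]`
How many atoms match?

3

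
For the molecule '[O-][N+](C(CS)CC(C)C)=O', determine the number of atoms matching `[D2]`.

Check the 10 heavy atoms by environment: 2× C (D2) → match; 2× C (D3) → no; 1× N (charge +1, D3) → no; 1× O (charge -1, D1) → no; 1× O (D1) → no; 2× C (D1) → no; 1× S (D1) → no.
That gives 2 matching atoms.

2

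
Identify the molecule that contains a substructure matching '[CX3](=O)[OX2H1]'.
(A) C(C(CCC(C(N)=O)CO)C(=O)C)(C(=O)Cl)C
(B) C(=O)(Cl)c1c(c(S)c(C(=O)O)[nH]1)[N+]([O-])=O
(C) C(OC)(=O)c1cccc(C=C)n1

B

[CX3](=O)[OX2H1] describes an sp2 carbon double-bonded to O and single-bonded to an -OH oxygen (a carboxylic acid).
(A) has a primary amide (-C(=O)NH2) but the carbonyl is bonded to N, not to an -OH oxygen.
(B) contains a carboxylic acid group (-C(=O)OH), which satisfies every atom and bond constraint.
(C) has a methyl-ester group (-C(=O)OCH3) but the singly-bonded O has no H (OX2H0, not OX2H1).
So the answer is (B).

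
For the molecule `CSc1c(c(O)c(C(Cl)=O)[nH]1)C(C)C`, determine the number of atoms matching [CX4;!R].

Check the 14 heavy atoms by environment: 1× n (aromatic, X3, in 5-ring) → no; 4× c (aromatic, X3, in 5-ring) → no; 1× O (X2, acyclic) → no; 4× C (X4, acyclic) → match; 1× S (X2, acyclic) → no; 1× C (X3, acyclic) → no; 1× O (X1, acyclic) → no; 1× Cl (X1, acyclic) → no.
That gives 4 matching atoms.

4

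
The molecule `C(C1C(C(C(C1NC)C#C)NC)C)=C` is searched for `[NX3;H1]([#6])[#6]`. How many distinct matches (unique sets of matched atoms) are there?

[NX3;H1]([#6])[#6] is the SMARTS for a secondary amine: a trivalent nitrogen with one H, bonded to two carbons.
The molecule carries 2 separate instances of an N-methylamino group (-NHCH3) meeting every constraint; each maps to a distinct set of atoms, giving 2 matches.

2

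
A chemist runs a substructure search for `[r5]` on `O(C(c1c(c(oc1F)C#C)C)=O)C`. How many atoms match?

5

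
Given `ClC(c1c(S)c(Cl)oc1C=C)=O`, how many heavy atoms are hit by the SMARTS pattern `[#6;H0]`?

Check the 12 heavy atoms by environment: 1× o (aromatic, H0) → no; 4× c (aromatic, H0) → match; 1× C (H1) → no; 1× C (H2) → no; 2× Cl (H0) → no; 1× C (H0) → match; 1× O (H0) → no; 1× S (H1) → no.
Summing the matching environments: 4 + 1 = 5 matching atoms.

5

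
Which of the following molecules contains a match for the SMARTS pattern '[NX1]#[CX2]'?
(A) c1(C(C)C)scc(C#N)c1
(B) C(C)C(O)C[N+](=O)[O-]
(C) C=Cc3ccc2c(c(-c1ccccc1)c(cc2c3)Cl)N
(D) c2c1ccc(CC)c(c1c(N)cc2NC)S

A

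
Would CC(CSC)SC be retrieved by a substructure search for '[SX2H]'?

The pattern [SX2H] describes an aliphatic sulfur with two connections, one being H — a thiol.
The closest candidate here is a methylthio ether (-SCH3), but the sulfur has H0 (bonded to two carbons), not H1. No other fragment satisfies the full query, so there is no match.

No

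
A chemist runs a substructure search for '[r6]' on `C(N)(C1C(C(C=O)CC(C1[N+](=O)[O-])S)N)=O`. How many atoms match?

6

The query [r6] means: r6 matches atoms in a six-membered ring.
Check the 16 heavy atoms by environment: 6× C (in 6-ring) → match; 1× S (acyclic) → no; 1× N (charge +1, acyclic) → no; 1× O (charge -1, acyclic) → no; 3× O (acyclic) → no; 2× C (acyclic) → no; 2× N (acyclic) → no.
That gives 6 matching atoms.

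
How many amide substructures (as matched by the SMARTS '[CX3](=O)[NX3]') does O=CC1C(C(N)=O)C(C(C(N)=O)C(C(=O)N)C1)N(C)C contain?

[CX3](=O)[NX3] is the SMARTS for an amide: a carbonyl carbon bonded to a trivalent nitrogen.
The molecule carries 3 separate instances of a primary amide (-C(=O)NH2) meeting every constraint; each maps to a distinct set of atoms, giving 3 matches.

3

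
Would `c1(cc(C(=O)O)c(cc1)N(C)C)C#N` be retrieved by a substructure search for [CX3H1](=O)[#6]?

No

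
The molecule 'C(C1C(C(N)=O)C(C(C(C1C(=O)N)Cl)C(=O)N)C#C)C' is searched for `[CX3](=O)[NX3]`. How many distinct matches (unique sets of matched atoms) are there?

3

[CX3](=O)[NX3] is the SMARTS for an amide: a carbonyl carbon bonded to a trivalent nitrogen.
The molecule carries 3 separate instances of a primary amide (-C(=O)NH2) meeting every constraint; each maps to a distinct set of atoms, giving 3 matches.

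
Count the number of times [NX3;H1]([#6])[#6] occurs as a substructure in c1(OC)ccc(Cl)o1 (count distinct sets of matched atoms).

0

[NX3;H1]([#6])[#6] is the SMARTS for a secondary amine: a trivalent nitrogen with one H, bonded to two carbons.
No fragment in the molecule satisfies every constraint, giving 0 matches.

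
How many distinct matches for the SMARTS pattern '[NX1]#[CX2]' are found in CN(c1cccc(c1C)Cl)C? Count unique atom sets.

0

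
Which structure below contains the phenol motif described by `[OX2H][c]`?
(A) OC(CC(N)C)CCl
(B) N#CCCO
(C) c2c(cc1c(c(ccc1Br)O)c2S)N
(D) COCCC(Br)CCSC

[OX2H][c] describes a hydroxyl oxygen attached to an aromatic carbon (a phenol).
(A) has a hydroxyl group (-OH) but the -OH is on an aliphatic carbon, not an aromatic c.
(B) has a hydroxyl group (-OH) but the -OH is on an aliphatic carbon, not an aromatic c.
(C) contains a hydroxyl group (-OH), which satisfies every atom and bond constraint.
(D) has a methoxy ether (-OCH3) but the oxygen has H0, not H1.
So the answer is (C).

C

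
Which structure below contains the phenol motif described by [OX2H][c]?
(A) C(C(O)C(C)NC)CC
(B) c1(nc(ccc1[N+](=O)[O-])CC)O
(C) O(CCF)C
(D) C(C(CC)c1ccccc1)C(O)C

[OX2H][c] describes a hydroxyl oxygen attached to an aromatic carbon (a phenol).
(A) has a hydroxyl group (-OH) but the -OH is on an aliphatic carbon, not an aromatic c.
(B) contains a hydroxyl group (-OH), which satisfies every atom and bond constraint.
(C) has a methoxy ether (-OCH3) but the oxygen has H0, not H1.
(D) has a hydroxyl group (-OH) but the -OH is on an aliphatic carbon, not an aromatic c.
So the answer is (B).

B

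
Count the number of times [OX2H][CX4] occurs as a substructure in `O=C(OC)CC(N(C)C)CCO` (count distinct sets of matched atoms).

1

[OX2H][CX4] is the SMARTS for an aliphatic alcohol: a hydroxyl oxygen bound to an sp3 (X4) carbon.
Exactly one fragment in the molecule meets all constraints, giving 1 match.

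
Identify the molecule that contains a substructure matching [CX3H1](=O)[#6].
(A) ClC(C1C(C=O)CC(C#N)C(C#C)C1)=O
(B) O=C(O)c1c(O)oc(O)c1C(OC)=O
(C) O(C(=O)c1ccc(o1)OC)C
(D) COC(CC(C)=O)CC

A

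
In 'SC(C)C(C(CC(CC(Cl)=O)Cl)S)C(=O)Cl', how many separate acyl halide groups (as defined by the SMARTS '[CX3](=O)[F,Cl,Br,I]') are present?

[CX3](=O)[F,Cl,Br,I] is the SMARTS for an acyl halide: a carbonyl carbon bonded to a halogen.
The molecule carries 2 separate instances of an acyl chloride (-C(=O)Cl) meeting every constraint; each maps to a distinct set of atoms, giving 2 matches.

2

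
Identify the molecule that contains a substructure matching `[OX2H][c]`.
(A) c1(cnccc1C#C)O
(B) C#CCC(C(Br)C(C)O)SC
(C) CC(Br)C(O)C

[OX2H][c] describes a hydroxyl oxygen attached to an aromatic carbon (a phenol).
(A) contains a hydroxyl group (-OH), which satisfies every atom and bond constraint.
(B) has a hydroxyl group (-OH) but the -OH is on an aliphatic carbon, not an aromatic c.
(C) has a hydroxyl group (-OH) but the -OH is on an aliphatic carbon, not an aromatic c.
So the answer is (A).

A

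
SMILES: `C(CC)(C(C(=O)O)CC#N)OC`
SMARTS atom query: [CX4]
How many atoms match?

The query [CX4] means: C with X4: aliphatic carbon with exactly 4 total connections (bonds + H).
Check the 12 heavy atoms by environment: 6× C (X4) → match; 1× C (X3) → no; 1× O (X1) → no; 2× O (X2) → no; 1× C (X2) → no; 1× N (X1) → no.
That gives 6 matching atoms.

6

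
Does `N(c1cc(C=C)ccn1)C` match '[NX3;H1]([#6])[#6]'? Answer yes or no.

Yes

The pattern [NX3;H1]([#6])[#6] describes a trivalent nitrogen with one H, bonded to two carbons — a secondary amine.
The molecule carries an N-methylamino group (-NHCH3), whose atoms satisfy every constraint of the query, so the pattern matches.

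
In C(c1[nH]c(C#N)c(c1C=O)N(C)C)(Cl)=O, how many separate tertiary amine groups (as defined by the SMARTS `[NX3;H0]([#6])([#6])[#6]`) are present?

[NX3;H0]([#6])([#6])[#6] is the SMARTS for a tertiary amine: a trivalent nitrogen with no H, bonded to three carbons.
Exactly one fragment in the molecule meets all constraints, giving 1 match.

1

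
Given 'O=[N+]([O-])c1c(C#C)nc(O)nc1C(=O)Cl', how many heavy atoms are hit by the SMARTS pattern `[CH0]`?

The query [CH0] means: aliphatic carbon with no attached hydrogen.
Check the 15 heavy atoms by environment: 2× n (aromatic, H0) → no; 4× c (aromatic, H0) → no; 2× C (H0) → match; 2× O (H0) → no; 1× Cl (H0) → no; 1× O (H1) → no; 1× N (charge +1, H0) → no; 1× O (charge -1, H0) → no; 1× C (H1) → no.
That gives 2 matching atoms.

2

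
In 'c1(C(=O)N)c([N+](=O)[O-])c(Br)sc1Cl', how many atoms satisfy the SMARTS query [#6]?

Check the 13 heavy atoms by environment: 1× s (aromatic) → no; 4× c (aromatic) → match; 1× C → match; 2× O → no; 1× N → no; 1× N (charge +1) → no; 1× O (charge -1) → no; 1× Br → no; 1× Cl → no.
Summing the matching environments: 4 + 1 = 5 matching atoms.

5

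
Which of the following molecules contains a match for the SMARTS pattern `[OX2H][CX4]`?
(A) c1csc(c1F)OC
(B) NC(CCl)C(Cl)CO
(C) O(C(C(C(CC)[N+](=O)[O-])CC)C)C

B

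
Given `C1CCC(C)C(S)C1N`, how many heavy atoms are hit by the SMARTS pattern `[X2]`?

Check the 9 heavy atoms by environment: 7× C (X4) → no; 1× S (X2) → match; 1× N (X3) → no.
That gives 1 matching atom.

1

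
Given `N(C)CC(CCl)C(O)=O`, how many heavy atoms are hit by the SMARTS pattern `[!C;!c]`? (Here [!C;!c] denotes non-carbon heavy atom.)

4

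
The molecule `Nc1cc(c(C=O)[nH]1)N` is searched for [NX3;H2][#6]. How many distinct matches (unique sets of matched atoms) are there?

2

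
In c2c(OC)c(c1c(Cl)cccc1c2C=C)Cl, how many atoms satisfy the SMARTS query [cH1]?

The query [cH1] means: aromatic carbon bearing exactly one hydrogen.
Check the 16 heavy atoms by environment: 6× c (aromatic, H0) → no; 4× c (aromatic, H1) → match; 1× O (H0) → no; 1× C (H3) → no; 1× C (H1) → no; 1× C (H2) → no; 2× Cl (H0) → no.
That gives 4 matching atoms.

4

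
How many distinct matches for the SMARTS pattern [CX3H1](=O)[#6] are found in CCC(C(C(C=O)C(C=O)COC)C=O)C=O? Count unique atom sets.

4

[CX3H1](=O)[#6] is the SMARTS for an aldehyde: an sp2 carbon with one H, double-bonded to O and single-bonded to carbon.
The molecule carries 4 separate instances of an aldehyde (-CHO) meeting every constraint; each maps to a distinct set of atoms, giving 4 matches.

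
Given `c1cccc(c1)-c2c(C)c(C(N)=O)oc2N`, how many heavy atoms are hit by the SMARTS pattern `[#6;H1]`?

5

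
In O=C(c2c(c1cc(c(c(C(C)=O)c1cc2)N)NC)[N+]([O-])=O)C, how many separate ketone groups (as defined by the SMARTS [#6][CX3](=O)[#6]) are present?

2

[#6][CX3](=O)[#6] is the SMARTS for a ketone: a carbonyl carbon (no H) flanked by two carbons.
The molecule carries 2 separate instances of an acetyl/ketone group (-C(=O)CH3) meeting every constraint; each maps to a distinct set of atoms, giving 2 matches.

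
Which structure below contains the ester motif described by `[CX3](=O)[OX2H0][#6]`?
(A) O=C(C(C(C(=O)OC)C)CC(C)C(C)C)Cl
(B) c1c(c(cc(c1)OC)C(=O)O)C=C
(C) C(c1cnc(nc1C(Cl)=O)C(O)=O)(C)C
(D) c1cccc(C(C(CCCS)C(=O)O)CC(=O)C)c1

A

[CX3](=O)[OX2H0][#6] describes a carbonyl carbon bonded to an oxygen that is itself bonded to carbon (no H on that O) (an ester).
(A) contains a methyl-ester group (-C(=O)OCH3), which satisfies every atom and bond constraint.
(B) has a carboxylic acid group (-C(=O)OH) but the singly-bonded O carries H (OX2H1, not H0).
(C) has a carboxylic acid group (-C(=O)OH) but the singly-bonded O carries H (OX2H1, not H0).
(D) has a carboxylic acid group (-C(=O)OH) but the singly-bonded O carries H (OX2H1, not H0).
So the answer is (A).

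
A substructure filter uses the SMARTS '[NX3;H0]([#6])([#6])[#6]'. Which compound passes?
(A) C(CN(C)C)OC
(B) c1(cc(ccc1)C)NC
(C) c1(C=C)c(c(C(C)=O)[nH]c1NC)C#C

A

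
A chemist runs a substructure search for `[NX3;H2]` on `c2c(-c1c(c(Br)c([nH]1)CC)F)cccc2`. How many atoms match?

0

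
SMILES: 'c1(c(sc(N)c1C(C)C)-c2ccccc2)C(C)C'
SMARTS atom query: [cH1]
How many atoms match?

5

The query [cH1] means: aromatic carbon bearing exactly one hydrogen.
Check the 18 heavy atoms by environment: 1× s (aromatic, H0) → no; 5× c (aromatic, H0) → no; 2× C (H1) → no; 4× C (H3) → no; 5× c (aromatic, H1) → match; 1× N (H2) → no.
That gives 5 matching atoms.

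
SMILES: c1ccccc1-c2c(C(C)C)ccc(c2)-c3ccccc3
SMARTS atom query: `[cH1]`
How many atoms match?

13

The query [cH1] means: aromatic carbon bearing exactly one hydrogen.
Check the 21 heavy atoms by environment: 13× c (aromatic, H1) → match; 5× c (aromatic, H0) → no; 1× C (H1) → no; 2× C (H3) → no.
That gives 13 matching atoms.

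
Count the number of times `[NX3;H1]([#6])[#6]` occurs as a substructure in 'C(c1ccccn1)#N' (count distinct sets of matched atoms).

0

[NX3;H1]([#6])[#6] is the SMARTS for a secondary amine: a trivalent nitrogen with one H, bonded to two carbons.
No fragment in the molecule satisfies every constraint, giving 0 matches.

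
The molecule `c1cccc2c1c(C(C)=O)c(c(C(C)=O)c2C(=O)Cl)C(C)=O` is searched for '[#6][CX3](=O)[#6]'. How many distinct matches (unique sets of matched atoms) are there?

[#6][CX3](=O)[#6] is the SMARTS for a ketone: a carbonyl carbon (no H) flanked by two carbons.
The molecule carries 3 separate instances of an acetyl/ketone group (-C(=O)CH3) meeting every constraint; each maps to a distinct set of atoms, giving 3 matches.

3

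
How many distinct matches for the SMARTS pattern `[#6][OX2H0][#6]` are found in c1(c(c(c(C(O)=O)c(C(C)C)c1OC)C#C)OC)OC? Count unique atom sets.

3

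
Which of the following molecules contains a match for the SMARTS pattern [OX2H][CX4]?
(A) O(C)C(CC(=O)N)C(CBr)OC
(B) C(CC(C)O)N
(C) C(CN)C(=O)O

B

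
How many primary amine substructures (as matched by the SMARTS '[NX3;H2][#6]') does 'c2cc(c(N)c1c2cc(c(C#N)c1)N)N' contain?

[NX3;H2][#6] is the SMARTS for a primary amine: a trivalent nitrogen with two H attached to carbon.
The molecule carries 3 separate instances of a primary amino group (-NH2) meeting every constraint; each maps to a distinct set of atoms, giving 3 matches.

3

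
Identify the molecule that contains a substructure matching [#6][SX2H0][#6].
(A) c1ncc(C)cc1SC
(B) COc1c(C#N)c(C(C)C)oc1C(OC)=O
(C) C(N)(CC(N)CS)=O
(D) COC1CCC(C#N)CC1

[#6][SX2H0][#6] describes an aliphatic sulfur bridging two carbons with no H on the sulfur (a thioether).
(A) contains a methylthio ether (-SCH3), which satisfies every atom and bond constraint.
(B) has a methoxy ether (-OCH3) but the bridging atom is O, not S.
(C) has a thiol (-SH) but the sulfur has H1, not H0 bridging two carbons.
(D) has a methoxy ether (-OCH3) but the bridging atom is O, not S.
So the answer is (A).

A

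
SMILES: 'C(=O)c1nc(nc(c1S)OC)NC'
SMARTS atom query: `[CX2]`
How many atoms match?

0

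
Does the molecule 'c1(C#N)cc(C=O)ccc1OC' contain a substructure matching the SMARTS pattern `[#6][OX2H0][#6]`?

The pattern [#6][OX2H0][#6] describes an aliphatic oxygen bridging two carbons with no H on the oxygen — an ether.
The molecule carries a methoxy ether (-OCH3), whose atoms satisfy every constraint of the query, so the pattern matches.

Yes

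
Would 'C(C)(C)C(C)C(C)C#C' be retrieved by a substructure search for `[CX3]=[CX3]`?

The pattern [CX3]=[CX3] describes a non-aromatic C=C double bond between two sp2 carbons — an alkene.
The closest candidate here is an ethynyl group (-C#CH), but the C-C bond is a triple bond, not a double bond. No other fragment satisfies the full query, so there is no match.

No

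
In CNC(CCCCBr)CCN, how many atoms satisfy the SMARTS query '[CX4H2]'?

Check the 11 heavy atoms by environment: 6× C (H2, X4) → match; 1× C (H1, X4) → no; 1× N (H1, X3) → no; 1× C (H3, X4) → no; 1× Br (H0, X1) → no; 1× N (H2, X3) → no.
That gives 6 matching atoms.

6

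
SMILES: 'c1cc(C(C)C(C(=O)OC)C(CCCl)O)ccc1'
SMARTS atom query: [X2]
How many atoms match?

The query [X2] means: any atom with exactly two total connections (bonds + H).
Check the 18 heavy atoms by environment: 7× C (X4) → no; 1× Cl (X1) → no; 1× C (X3) → no; 1× O (X1) → no; 2× O (X2) → match; 6× c (aromatic, X3) → no.
That gives 2 matching atoms.

2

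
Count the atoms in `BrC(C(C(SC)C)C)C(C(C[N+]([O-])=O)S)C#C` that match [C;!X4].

2

The query [C;!X4] means: aliphatic carbon that does not have four total connections.
Check the 17 heavy atoms by environment: 9× C (X4) → no; 2× S (X2) → no; 1× Br (X1) → no; 2× C (X2) → match; 1× N (charge +1, X3) → no; 1× O (charge -1, X1) → no; 1× O (X1) → no.
That gives 2 matching atoms.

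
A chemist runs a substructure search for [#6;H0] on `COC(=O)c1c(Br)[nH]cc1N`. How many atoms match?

4

The query [#6;H0] means: any carbon with no attached hydrogen.
Check the 11 heavy atoms by environment: 1× n (aromatic, H1) → no; 3× c (aromatic, H0) → match; 1× c (aromatic, H1) → no; 1× Br (H0) → no; 1× C (H0) → match; 2× O (H0) → no; 1× C (H3) → no; 1× N (H2) → no.
Summing the matching environments: 3 + 1 = 4 matching atoms.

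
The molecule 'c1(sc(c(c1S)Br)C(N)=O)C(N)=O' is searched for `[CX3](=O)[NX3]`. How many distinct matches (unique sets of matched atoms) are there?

[CX3](=O)[NX3] is the SMARTS for an amide: a carbonyl carbon bonded to a trivalent nitrogen.
The molecule carries 2 separate instances of a primary amide (-C(=O)NH2) meeting every constraint; each maps to a distinct set of atoms, giving 2 matches.

2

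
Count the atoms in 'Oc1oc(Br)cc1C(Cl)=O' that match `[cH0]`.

3

Check the 10 heavy atoms by environment: 1× o (aromatic, H0) → no; 3× c (aromatic, H0) → match; 1× c (aromatic, H1) → no; 1× C (H0) → no; 1× O (H0) → no; 1× Cl (H0) → no; 1× O (H1) → no; 1× Br (H0) → no.
That gives 3 matching atoms.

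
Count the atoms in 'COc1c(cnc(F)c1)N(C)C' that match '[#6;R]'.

5

The query [#6;R] means: carbon that is part of a ring.
Check the 12 heavy atoms by environment: 1× n (aromatic, in 6-ring) → no; 5× c (aromatic, in 6-ring) → match; 1× N (acyclic) → no; 3× C (acyclic) → no; 1× O (acyclic) → no; 1× F (acyclic) → no.
That gives 5 matching atoms.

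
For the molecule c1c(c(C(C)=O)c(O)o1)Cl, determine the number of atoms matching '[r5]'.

5

Check the 10 heavy atoms by environment: 1× o (aromatic, in 5-ring) → match; 4× c (aromatic, in 5-ring) → match; 2× C (acyclic) → no; 2× O (acyclic) → no; 1× Cl (acyclic) → no.
Summing the matching environments: 1 + 4 = 5 matching atoms.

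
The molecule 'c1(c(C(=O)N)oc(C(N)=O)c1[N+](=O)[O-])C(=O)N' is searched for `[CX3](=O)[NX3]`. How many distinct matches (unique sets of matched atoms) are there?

3

[CX3](=O)[NX3] is the SMARTS for an amide: a carbonyl carbon bonded to a trivalent nitrogen.
The molecule carries 3 separate instances of a primary amide (-C(=O)NH2) meeting every constraint; each maps to a distinct set of atoms, giving 3 matches.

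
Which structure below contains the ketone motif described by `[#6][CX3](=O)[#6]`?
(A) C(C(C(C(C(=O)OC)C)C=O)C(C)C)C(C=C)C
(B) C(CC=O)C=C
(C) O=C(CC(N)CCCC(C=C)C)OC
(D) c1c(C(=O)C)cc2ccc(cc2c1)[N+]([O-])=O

D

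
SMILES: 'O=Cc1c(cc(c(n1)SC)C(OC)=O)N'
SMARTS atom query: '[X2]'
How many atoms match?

The query [X2] means: any atom with exactly two total connections (bonds + H).
Check the 15 heavy atoms by environment: 1× n (aromatic, X2) → match; 5× c (aromatic, X3) → no; 2× C (X3) → no; 2× O (X1) → no; 1× N (X3) → no; 1× S (X2) → match; 2× C (X4) → no; 1× O (X2) → match.
Summing the matching environments: 1 + 1 + 1 = 3 matching atoms.

3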